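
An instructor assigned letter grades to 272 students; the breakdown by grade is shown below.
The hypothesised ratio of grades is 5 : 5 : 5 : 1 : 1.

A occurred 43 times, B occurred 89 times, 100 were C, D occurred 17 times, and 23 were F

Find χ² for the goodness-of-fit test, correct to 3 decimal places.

Ratio total = 17. Expected counts: 272×5/17 = 80, 272×5/17 = 80, 272×5/17 = 80, 272×1/17 = 16, 272×1/17 = 16.
cat         O        E   (O−E)²/E
A          43       80    17.1125
B          89       80     1.0125
C         100       80     5.0000
D          17       16     0.0625
F          23       16     3.0625
Sum = 26.250

26.250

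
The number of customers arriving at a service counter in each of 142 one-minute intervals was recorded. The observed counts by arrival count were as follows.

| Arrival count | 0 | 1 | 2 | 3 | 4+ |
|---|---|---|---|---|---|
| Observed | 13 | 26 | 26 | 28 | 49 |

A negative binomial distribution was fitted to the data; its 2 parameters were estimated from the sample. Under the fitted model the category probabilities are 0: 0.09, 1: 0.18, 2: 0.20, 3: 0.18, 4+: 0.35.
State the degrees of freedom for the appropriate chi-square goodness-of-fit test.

2

There are k = 5 categories and 2 parameters estimated from the data, so df = 5 − 1 − 2 = 2.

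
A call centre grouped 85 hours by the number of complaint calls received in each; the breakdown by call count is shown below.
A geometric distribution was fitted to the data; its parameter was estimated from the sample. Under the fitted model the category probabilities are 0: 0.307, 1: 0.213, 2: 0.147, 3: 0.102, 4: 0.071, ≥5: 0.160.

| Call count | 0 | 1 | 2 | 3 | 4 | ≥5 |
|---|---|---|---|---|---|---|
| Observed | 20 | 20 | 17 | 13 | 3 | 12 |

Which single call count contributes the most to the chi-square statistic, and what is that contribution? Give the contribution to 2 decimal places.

Expected counts E_i = n·p_i: 85×0.307 = 26.095, 85×0.213 = 18.105, 85×0.147 = 12.495, 85×0.102 = 8.67, 85×0.071 = 6.035, 85×0.160 = 13.6.
χ² = (20−26.095)²/26.095 + (20−18.105)²/18.105 + (17−12.495)²/12.495 + (13−8.67)²/8.67 + (3−6.035)²/6.035 + (12−13.6)²/13.6
   = 1.424 + 0.198 + 1.624 + 2.163 + 1.526 + 0.188
The largest term is for 3: 2.16.

3, 2.16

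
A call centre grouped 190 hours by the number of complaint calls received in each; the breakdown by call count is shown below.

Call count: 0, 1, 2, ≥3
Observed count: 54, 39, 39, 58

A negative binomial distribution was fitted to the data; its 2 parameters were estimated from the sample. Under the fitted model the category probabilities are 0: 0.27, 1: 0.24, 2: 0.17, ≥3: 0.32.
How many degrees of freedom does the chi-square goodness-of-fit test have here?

1

There are k = 4 categories and 2 parameters estimated from the data, so df = 4 − 1 − 2 = 1.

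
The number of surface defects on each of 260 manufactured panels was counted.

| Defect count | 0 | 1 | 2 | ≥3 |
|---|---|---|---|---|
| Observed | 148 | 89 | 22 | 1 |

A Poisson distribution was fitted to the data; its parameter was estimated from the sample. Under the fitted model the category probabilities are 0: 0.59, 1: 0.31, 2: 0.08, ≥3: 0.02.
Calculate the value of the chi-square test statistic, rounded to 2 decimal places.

4.53

Expected counts E_i = n·p_i: 260×0.59 = 153.4, 260×0.31 = 80.6, 260×0.08 = 20.8, 260×0.02 = 5.2.
0: (148 − 153.4)²/153.4 = 29.16/153.4 = 0.190
1: (89 − 80.6)²/80.6 = 70.56/80.6 = 0.875
2: (22 − 20.8)²/20.8 = 1.44/20.8 = 0.069
≥3: (1 − 5.2)²/5.2 = 17.64/5.2 = 3.392
Sum = 4.53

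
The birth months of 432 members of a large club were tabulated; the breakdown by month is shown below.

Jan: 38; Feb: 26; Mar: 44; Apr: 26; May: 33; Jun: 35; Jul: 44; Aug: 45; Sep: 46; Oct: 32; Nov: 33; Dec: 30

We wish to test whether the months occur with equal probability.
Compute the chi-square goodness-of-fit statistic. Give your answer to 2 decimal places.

16.22

Expected count for each of the 12 categories: 432/12 = 36.
χ² = (38−36)²/36 + (26−36)²/36 + (44−36)²/36 + (26−36)²/36 + (33−36)²/36 + (35−36)²/36 + (44−36)²/36 + (45−36)²/36 + (46−36)²/36 + (32−36)²/36 + (33−36)²/36 + (30−36)²/36
   = 0.111 + 2.778 + 1.778 + 2.778 + 0.250 + 0.028 + 1.778 + 2.250 + 2.778 + 0.444 + 0.250 + 1.000
Sum = 16.22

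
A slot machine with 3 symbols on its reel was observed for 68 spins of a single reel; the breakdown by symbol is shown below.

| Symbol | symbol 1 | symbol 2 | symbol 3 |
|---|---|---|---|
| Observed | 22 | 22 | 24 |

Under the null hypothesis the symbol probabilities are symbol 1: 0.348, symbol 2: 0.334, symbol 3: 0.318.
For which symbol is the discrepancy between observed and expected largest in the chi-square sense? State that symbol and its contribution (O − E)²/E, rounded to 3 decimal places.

symbol 3, 0.261

Expected counts E_i = n·p_i: 68×0.348 = 23.664, 68×0.334 = 22.712, 68×0.318 = 21.624.
symbol 1: (22 − 23.664)²/23.664 = 2.768896/23.664 = 0.1170
symbol 2: (22 − 22.712)²/22.712 = 0.506944/22.712 = 0.0223
symbol 3: (24 − 21.624)²/21.624 = 5.645376/21.624 = 0.2611
The largest term is for symbol 3: 0.261.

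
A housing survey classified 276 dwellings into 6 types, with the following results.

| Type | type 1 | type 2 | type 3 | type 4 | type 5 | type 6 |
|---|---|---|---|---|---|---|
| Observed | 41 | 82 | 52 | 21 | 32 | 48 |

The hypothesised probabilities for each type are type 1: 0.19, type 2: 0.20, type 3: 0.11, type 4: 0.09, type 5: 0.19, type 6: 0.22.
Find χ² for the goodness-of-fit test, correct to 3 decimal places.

Expected counts E_i = n·p_i: 276×0.19 = 52.44, 276×0.20 = 55.2, 276×0.11 = 30.36, 276×0.09 = 24.84, 276×0.19 = 52.44, 276×0.22 = 60.72.
χ² = (41−52.44)²/52.44 + (82−55.2)²/55.2 + (52−30.36)²/30.36 + (21−24.84)²/24.84 + (32−52.44)²/52.44 + (48−60.72)²/60.72
   = 2.4957 + 13.0116 + 15.4246 + 0.5936 + 7.9671 + 2.6647
Sum = 42.157

42.157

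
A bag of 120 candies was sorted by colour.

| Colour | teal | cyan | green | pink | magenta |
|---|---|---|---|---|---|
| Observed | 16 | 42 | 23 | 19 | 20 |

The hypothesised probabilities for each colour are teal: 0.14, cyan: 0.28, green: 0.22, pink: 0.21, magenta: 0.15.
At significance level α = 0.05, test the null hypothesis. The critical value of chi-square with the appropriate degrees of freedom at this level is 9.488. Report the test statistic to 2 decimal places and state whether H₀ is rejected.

Expected counts E_i = n·p_i: 120×0.14 = 16.8, 120×0.28 = 33.6, 120×0.22 = 26.4, 120×0.21 = 25.2, 120×0.15 = 18.
χ² = (16−16.8)²/16.8 + (42−33.6)²/33.6 + (23−26.4)²/26.4 + (19−25.2)²/25.2 + (20−18)²/18
   = 0.038 + 2.100 + 0.438 + 1.525 + 0.222
Sum = 4.32
df = 4. Since 4.32 < 9.488, we do not reject H₀.

4.32; do not reject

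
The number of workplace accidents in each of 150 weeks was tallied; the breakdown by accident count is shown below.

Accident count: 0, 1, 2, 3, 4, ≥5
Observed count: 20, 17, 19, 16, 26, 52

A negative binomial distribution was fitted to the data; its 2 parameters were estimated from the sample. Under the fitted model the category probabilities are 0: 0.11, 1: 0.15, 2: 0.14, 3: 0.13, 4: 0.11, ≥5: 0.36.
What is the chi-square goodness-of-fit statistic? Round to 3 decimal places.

Expected counts E_i = n·p_i: 150×0.11 = 16.5, 150×0.15 = 22.5, 150×0.14 = 21, 150×0.13 = 19.5, 150×0.11 = 16.5, 150×0.36 = 54.
χ² = (20−16.5)²/16.5 + (17−22.5)²/22.5 + (19−21)²/21 + (16−19.5)²/19.5 + (26−16.5)²/16.5 + (52−54)²/54
   = 0.7424 + 1.3444 + 0.1905 + 0.6282 + 5.4697 + 0.0741
Sum = 8.449

8.449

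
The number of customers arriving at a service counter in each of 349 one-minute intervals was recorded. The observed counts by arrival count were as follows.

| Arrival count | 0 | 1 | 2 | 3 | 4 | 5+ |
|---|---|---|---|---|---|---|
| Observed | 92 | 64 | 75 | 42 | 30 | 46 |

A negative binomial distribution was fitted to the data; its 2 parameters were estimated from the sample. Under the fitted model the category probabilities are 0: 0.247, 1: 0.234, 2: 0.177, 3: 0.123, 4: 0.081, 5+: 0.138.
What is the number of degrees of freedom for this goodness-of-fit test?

There are k = 6 categories and 2 parameters estimated from the data, so df = 6 − 1 − 2 = 3.

3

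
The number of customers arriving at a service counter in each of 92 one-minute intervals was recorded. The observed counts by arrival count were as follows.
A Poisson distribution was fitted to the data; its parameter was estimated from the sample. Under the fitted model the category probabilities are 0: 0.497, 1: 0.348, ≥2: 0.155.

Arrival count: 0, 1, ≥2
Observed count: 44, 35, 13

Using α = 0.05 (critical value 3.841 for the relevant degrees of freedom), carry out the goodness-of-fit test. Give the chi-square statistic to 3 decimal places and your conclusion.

Expected counts E_i = n·p_i: 92×0.497 = 45.724, 92×0.348 = 32.016, 92×0.155 = 14.26.
cat         O        E   (O−E)²/E
0          44   45.724     0.0650
1          35   32.016     0.2781
≥2         13    14.26     0.1113
Sum = 0.454
df = 1. Since 0.454 < 3.841, we do not reject H₀.

0.454; do not reject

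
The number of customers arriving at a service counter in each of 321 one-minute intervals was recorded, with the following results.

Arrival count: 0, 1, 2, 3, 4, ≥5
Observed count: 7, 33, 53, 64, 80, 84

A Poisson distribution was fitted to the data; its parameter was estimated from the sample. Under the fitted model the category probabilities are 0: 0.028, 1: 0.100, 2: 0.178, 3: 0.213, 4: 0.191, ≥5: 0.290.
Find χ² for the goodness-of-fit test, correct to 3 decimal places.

7.629

Expected counts E_i = n·p_i: 321×0.028 = 8.988, 321×0.100 = 32.1, 321×0.178 = 57.138, 321×0.213 = 68.373, 321×0.191 = 61.311, 321×0.290 = 93.09.
0: (7 − 8.988)²/8.988 = 3.952144/8.988 = 0.4397
1: (33 − 32.1)²/32.1 = 0.81/32.1 = 0.0252
2: (53 − 57.138)²/57.138 = 17.123044/57.138 = 0.2997
3: (64 − 68.373)²/68.373 = 19.123129/68.373 = 0.2797
4: (80 − 61.311)²/61.311 = 349.278721/61.311 = 5.6968
≥5: (84 − 93.09)²/93.09 = 82.6281/93.09 = 0.8876
Sum = 7.629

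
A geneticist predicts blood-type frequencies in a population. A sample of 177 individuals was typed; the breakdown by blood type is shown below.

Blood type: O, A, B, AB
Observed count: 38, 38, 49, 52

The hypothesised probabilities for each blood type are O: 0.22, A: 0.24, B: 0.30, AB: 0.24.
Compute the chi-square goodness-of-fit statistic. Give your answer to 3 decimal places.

Expected counts E_i = n·p_i: 177×0.22 = 38.94, 177×0.24 = 42.48, 177×0.30 = 53.1, 177×0.24 = 42.48.
χ² = (38−38.94)²/38.94 + (38−42.48)²/42.48 + (49−53.1)²/53.1 + (52−42.48)²/42.48
   = 0.0227 + 0.4725 + 0.3166 + 2.1335
Sum = 2.945

2.945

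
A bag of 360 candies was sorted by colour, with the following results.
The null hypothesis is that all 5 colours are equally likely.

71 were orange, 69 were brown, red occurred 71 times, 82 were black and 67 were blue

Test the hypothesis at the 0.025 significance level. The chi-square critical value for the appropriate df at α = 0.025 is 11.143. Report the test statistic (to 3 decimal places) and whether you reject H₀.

Under H₀ each category has probability 1/5, so each expected count is 360/5 = 72.
cat         O        E   (O−E)²/E
orange     71       72     0.0139
brown      69       72     0.1250
red        71       72     0.0139
black      82       72     1.3889
blue       67       72     0.3472
Sum = 1.889
df = 4. Since 1.889 < 11.143, we do not reject H₀.

1.889; do not reject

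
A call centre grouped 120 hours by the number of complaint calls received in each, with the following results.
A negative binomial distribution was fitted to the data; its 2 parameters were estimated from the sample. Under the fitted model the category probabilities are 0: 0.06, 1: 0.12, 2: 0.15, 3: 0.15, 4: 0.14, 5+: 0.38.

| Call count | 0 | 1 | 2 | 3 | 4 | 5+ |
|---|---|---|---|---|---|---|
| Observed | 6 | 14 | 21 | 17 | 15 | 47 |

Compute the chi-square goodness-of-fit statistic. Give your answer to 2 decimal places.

Expected counts E_i = n·p_i: 120×0.06 = 7.2, 120×0.12 = 14.4, 120×0.15 = 18, 120×0.15 = 18, 120×0.14 = 16.8, 120×0.38 = 45.6.
cat         O        E   (O−E)²/E
0           6      7.2      0.200
1          14     14.4      0.011
2          21       18      0.500
3          17       18      0.056
4          15     16.8      0.193
5+         47     45.6      0.043
Sum = 1.00

1.00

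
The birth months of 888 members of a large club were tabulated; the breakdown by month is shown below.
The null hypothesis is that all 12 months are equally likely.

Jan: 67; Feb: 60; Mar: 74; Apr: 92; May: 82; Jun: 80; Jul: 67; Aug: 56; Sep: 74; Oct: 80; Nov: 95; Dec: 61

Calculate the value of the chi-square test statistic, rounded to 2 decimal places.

Under H₀ each category has probability 1/12, so each expected count is 888/12 = 74.
χ² = (67−74)²/74 + (60−74)²/74 + (74−74)²/74 + (92−74)²/74 + (82−74)²/74 + (80−74)²/74 + (67−74)²/74 + (56−74)²/74 + (74−74)²/74 + (80−74)²/74 + (95−74)²/74 + (61−74)²/74
   = 0.662 + 2.649 + 0.000 + 4.378 + 0.865 + 0.486 + 0.662 + 4.378 + 0.000 + 0.486 + 5.959 + 2.284
Sum = 22.81

22.81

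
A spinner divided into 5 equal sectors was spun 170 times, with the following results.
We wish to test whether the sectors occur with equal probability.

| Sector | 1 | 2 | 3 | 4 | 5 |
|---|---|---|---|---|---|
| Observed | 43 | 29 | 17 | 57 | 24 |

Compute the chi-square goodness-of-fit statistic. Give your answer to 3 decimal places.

Under H₀ each category has probability 1/5, so each expected count is 170/5 = 34.
cat         O        E   (O−E)²/E
1          43       34     2.3824
2          29       34     0.7353
3          17       34     8.5000
4          57       34    15.5588
5          24       34     2.9412
Sum = 30.118

30.118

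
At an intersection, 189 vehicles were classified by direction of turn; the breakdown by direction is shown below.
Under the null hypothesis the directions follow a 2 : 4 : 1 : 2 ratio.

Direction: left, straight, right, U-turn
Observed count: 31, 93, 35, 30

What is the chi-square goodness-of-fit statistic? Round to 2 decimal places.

16.61

Ratio total = 9. Expected counts: 189×2/9 = 42, 189×4/9 = 84, 189×1/9 = 21, 189×2/9 = 42.
left: (31 − 42)²/42 = 121/42 = 2.881
straight: (93 − 84)²/84 = 81/84 = 0.964
right: (35 − 21)²/21 = 196/21 = 9.333
U-turn: (30 − 42)²/42 = 144/42 = 3.429
Sum = 16.61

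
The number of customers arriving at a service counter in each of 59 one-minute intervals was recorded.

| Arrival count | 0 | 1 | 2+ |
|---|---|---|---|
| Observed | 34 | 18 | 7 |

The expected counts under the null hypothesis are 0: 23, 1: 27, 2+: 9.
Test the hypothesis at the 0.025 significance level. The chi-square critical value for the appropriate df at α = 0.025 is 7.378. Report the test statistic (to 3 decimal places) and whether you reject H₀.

0: (34 − 23)²/23 = 121/23 = 5.2609
1: (18 − 27)²/27 = 81/27 = 3.0000
2+: (7 − 9)²/9 = 4/9 = 0.4444
Sum = 8.705
df = 2. Since 8.705 > 7.378, we reject H₀.

8.705; reject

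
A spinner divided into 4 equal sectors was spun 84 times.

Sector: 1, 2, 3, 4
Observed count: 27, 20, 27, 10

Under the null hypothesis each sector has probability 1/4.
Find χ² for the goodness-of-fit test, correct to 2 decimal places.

Under H₀ each category has probability 1/4, so each expected count is 84/4 = 21.
χ² = (27−21)²/21 + (20−21)²/21 + (27−21)²/21 + (10−21)²/21
   = 1.714 + 0.048 + 1.714 + 5.762
Sum = 9.24

9.24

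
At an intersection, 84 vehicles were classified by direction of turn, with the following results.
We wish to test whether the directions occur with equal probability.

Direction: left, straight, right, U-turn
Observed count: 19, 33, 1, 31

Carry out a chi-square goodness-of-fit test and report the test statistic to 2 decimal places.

30.86

Under H₀ each category has probability 1/4, so each expected count is 84/4 = 21.
left: (19 − 21)²/21 = 4/21 = 0.190
straight: (33 − 21)²/21 = 144/21 = 6.857
right: (1 − 21)²/21 = 400/21 = 19.048
U-turn: (31 − 21)²/21 = 100/21 = 4.762
Sum = 30.86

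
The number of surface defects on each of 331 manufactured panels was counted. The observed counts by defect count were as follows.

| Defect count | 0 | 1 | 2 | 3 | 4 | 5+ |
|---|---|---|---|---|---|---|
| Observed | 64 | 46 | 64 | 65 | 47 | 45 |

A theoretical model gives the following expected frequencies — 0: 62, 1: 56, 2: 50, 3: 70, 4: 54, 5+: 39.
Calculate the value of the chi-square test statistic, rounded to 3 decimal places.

cat         O        E   (O−E)²/E
0          64       62     0.0645
1          46       56     1.7857
2          64       50     3.9200
3          65       70     0.3571
4          47       54     0.9074
5+         45       39     0.9231
Sum = 7.958

7.958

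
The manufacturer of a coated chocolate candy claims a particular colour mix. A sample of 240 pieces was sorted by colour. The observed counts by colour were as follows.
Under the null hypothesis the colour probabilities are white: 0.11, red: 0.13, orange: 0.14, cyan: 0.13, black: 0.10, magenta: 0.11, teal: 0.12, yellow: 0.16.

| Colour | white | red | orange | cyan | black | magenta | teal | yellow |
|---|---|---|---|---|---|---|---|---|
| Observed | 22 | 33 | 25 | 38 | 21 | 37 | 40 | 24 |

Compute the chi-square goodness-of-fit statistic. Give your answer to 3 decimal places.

18.907

Expected counts E_i = n·p_i: 240×0.11 = 26.4, 240×0.13 = 31.2, 240×0.14 = 33.6, 240×0.13 = 31.2, 240×0.10 = 24, 240×0.11 = 26.4, 240×0.12 = 28.8, 240×0.16 = 38.4.
cat          O        E   (O−E)²/E
white       22     26.4     0.7333
red         33     31.2     0.1038
orange      25     33.6     2.2012
cyan        38     31.2     1.4821
black       21       24     0.3750
magenta     37     26.4     4.2561
teal        40     28.8     4.3556
yellow      24     38.4     5.4000
Sum = 18.907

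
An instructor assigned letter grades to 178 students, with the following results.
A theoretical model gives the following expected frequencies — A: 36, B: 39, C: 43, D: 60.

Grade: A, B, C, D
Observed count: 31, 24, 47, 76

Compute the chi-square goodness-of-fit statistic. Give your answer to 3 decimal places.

11.102

A: (31 − 36)²/36 = 25/36 = 0.6944
B: (24 − 39)²/39 = 225/39 = 5.7692
C: (47 − 43)²/43 = 16/43 = 0.3721
D: (76 − 60)²/60 = 256/60 = 4.2667
Sum = 11.102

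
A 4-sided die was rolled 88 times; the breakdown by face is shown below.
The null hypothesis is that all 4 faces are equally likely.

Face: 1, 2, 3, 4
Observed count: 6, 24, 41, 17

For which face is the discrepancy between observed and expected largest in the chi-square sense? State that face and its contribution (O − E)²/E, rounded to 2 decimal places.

Under H₀ each category has probability 1/4, so each expected count is 88/4 = 22.
cat         O        E   (O−E)²/E
1           6       22     11.636
2          24       22      0.182
3          41       22     16.409
4          17       22      1.136
The largest term is for 3: 16.41.

3, 16.41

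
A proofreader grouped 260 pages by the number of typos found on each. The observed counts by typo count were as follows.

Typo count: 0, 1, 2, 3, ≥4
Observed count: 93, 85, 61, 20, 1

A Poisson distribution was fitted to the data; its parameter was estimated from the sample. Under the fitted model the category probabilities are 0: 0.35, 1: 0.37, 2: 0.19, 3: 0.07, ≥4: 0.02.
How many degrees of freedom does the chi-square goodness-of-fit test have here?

There are k = 5 categories and 1 parameter estimated from the data, so df = 5 − 1 − 1 = 3.

3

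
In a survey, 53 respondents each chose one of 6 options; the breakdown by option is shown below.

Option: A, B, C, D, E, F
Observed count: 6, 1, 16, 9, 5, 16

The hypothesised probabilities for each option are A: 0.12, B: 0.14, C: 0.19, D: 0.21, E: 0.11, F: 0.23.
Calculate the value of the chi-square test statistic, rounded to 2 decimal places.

10.78

Expected counts E_i = n·p_i: 53×0.12 = 6.36, 53×0.14 = 7.42, 53×0.19 = 10.07, 53×0.21 = 11.13, 53×0.11 = 5.83, 53×0.23 = 12.19.
χ² = (6−6.36)²/6.36 + (1−7.42)²/7.42 + (16−10.07)²/10.07 + (9−11.13)²/11.13 + (5−5.83)²/5.83 + (16−12.19)²/12.19
   = 0.020 + 5.555 + 3.492 + 0.408 + 0.118 + 1.191
Sum = 10.78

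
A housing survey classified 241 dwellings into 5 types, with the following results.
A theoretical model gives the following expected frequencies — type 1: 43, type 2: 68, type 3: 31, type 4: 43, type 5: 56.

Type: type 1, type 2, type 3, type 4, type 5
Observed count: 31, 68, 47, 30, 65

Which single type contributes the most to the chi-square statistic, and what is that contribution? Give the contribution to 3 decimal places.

χ² = (31−43)²/43 + (68−68)²/68 + (47−31)²/31 + (30−43)²/43 + (65−56)²/56
   = 3.3488 + 0.0000 + 8.2581 + 3.9302 + 1.4464
The largest term is for type 3: 8.258.

type 3, 8.258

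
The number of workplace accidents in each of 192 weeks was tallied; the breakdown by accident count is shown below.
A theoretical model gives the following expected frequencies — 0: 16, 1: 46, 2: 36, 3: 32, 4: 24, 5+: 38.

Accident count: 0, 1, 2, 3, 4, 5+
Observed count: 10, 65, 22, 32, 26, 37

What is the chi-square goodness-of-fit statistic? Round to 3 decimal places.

15.735

0: (10 − 16)²/16 = 36/16 = 2.2500
1: (65 − 46)²/46 = 361/46 = 7.8478
2: (22 − 36)²/36 = 196/36 = 5.4444
3: (32 − 32)²/32 = 0/32 = 0.0000
4: (26 − 24)²/24 = 4/24 = 0.1667
5+: (37 − 38)²/38 = 1/38 = 0.0263
Sum = 15.735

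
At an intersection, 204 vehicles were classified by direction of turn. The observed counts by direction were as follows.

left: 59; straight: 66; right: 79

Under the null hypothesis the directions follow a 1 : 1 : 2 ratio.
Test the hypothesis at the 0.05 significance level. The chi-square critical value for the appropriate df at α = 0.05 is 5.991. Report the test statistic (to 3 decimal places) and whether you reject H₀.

10.853; reject

Ratio total = 4. Expected counts: 204×1/4 = 51, 204×1/4 = 51, 204×2/4 = 102.
χ² = (59−51)²/51 + (66−51)²/51 + (79−102)²/102
   = 1.2549 + 4.4118 + 5.1863
Sum = 10.853
df = 2. Since 10.853 > 5.991, we reject H₀.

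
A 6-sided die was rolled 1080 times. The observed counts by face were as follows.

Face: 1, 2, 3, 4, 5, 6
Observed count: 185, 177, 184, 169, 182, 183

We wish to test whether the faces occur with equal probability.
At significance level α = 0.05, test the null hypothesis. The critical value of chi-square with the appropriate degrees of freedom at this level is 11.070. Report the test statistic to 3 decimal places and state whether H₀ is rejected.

Under H₀ each category has probability 1/6, so each expected count is 1080/6 = 180.
cat         O        E   (O−E)²/E
1         185      180     0.1389
2         177      180     0.0500
3         184      180     0.0889
4         169      180     0.6722
5         182      180     0.0222
6         183      180     0.0500
Sum = 1.022
df = 5. Since 1.022 < 11.070, we do not reject H₀.

1.022; do not reject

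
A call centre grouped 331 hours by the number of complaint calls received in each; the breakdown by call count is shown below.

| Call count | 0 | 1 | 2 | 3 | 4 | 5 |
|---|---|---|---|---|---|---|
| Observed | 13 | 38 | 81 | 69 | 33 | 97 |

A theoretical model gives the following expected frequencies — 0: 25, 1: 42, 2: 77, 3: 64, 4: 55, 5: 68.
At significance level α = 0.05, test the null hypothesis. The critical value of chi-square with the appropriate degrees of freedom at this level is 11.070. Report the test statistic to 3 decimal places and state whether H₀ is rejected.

0: (13 − 25)²/25 = 144/25 = 5.7600
1: (38 − 42)²/42 = 16/42 = 0.3810
2: (81 − 77)²/77 = 16/77 = 0.2078
3: (69 − 64)²/64 = 25/64 = 0.3906
4: (33 − 55)²/55 = 484/55 = 8.8000
5: (97 − 68)²/68 = 841/68 = 12.3676
Sum = 27.907
df = 5. Since 27.907 > 11.070, we reject H₀.

27.907; reject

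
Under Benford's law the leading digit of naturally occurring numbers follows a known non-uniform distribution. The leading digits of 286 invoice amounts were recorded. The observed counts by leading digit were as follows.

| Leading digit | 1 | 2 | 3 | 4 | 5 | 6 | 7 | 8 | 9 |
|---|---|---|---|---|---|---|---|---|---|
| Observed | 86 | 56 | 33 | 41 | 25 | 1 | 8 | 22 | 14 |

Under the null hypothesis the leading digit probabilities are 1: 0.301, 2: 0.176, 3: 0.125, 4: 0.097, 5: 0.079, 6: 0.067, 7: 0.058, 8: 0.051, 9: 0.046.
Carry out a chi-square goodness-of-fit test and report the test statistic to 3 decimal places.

32.924

Expected counts E_i = n·p_i: 286×0.301 = 86.086, 286×0.176 = 50.336, 286×0.125 = 35.75, 286×0.097 = 27.742, 286×0.079 = 22.594, 286×0.067 = 19.162, 286×0.058 = 16.588, 286×0.051 = 14.586, 286×0.046 = 13.156.
χ² = (86−86.086)²/86.086 + (56−50.336)²/50.336 + (33−35.75)²/35.75 + (41−27.742)²/27.742 + (25−22.594)²/22.594 + (1−19.162)²/19.162 + (8−16.588)²/16.588 + (22−14.586)²/14.586 + (14−13.156)²/13.156
   = 0.0001 + 0.6373 + 0.2115 + 6.3360 + 0.2562 + 17.2142 + 4.4462 + 3.7685 + 0.0541
Sum = 32.924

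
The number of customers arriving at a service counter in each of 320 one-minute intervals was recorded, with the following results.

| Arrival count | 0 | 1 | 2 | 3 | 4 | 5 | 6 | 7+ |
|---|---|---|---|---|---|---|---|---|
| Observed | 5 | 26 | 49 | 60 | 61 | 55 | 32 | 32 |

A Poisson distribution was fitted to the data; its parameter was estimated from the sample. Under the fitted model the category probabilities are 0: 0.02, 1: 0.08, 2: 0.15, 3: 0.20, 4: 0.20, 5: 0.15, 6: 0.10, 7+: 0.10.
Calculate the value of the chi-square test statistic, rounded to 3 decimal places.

Expected counts E_i = n·p_i: 320×0.02 = 6.4, 320×0.08 = 25.6, 320×0.15 = 48, 320×0.20 = 64, 320×0.20 = 64, 320×0.15 = 48, 320×0.10 = 32, 320×0.10 = 32.
χ² = (5−6.4)²/6.4 + (26−25.6)²/25.6 + (49−48)²/48 + (60−64)²/64 + (61−64)²/64 + (55−48)²/48 + (32−32)²/32 + (32−32)²/32
   = 0.3063 + 0.0063 + 0.0208 + 0.2500 + 0.1406 + 1.0208 + 0.0000 + 0.0000
Sum = 1.745

1.745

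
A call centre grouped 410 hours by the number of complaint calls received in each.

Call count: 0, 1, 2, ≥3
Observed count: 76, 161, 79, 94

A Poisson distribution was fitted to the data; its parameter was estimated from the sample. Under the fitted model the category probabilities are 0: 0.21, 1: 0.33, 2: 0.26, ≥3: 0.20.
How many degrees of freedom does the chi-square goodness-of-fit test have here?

There are k = 4 categories and 1 parameter estimated from the data, so df = 4 − 1 − 1 = 2.

2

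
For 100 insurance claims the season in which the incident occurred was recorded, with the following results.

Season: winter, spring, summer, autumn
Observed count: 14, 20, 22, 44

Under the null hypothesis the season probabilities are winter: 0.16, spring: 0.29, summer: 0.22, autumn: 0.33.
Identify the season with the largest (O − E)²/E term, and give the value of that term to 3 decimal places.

autumn, 3.667

Expected counts E_i = n·p_i: 100×0.16 = 16, 100×0.29 = 29, 100×0.22 = 22, 100×0.33 = 33.
χ² = (14−16)²/16 + (20−29)²/29 + (22−22)²/22 + (44−33)²/33
   = 0.2500 + 2.7931 + 0.0000 + 3.6667
The largest term is for autumn: 3.667.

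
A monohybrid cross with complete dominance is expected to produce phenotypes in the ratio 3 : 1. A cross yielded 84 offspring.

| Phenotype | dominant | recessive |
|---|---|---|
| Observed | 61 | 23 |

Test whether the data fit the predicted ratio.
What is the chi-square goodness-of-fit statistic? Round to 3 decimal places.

Ratio total = 4. Expected counts: 84×3/4 = 63, 84×1/4 = 21.
dominant: (61 − 63)²/63 = 4/63 = 0.0635
recessive: (23 − 21)²/21 = 4/21 = 0.1905
Sum = 0.254

0.254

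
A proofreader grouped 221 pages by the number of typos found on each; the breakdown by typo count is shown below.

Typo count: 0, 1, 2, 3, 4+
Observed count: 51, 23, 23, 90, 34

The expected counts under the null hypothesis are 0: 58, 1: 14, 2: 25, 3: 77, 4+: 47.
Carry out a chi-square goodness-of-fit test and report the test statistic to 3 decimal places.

12.581

cat         O        E   (O−E)²/E
0          51       58     0.8448
1          23       14     5.7857
2          23       25     0.1600
3          90       77     2.1948
4+         34       47     3.5957
Sum = 12.581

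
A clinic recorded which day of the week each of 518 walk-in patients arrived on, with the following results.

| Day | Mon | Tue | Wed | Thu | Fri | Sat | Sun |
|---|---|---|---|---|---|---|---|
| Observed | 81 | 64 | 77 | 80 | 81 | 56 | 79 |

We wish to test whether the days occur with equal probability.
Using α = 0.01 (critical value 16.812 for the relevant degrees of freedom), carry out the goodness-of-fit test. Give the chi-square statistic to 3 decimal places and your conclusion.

Expected count for each of the 7 categories: 518/7 = 74.
Mon: (81 − 74)²/74 = 49/74 = 0.6622
Tue: (64 − 74)²/74 = 100/74 = 1.3514
Wed: (77 − 74)²/74 = 9/74 = 0.1216
Thu: (80 − 74)²/74 = 36/74 = 0.4865
Fri: (81 − 74)²/74 = 49/74 = 0.6622
Sat: (56 − 74)²/74 = 324/74 = 4.3784
Sun: (79 − 74)²/74 = 25/74 = 0.3378
Sum = 8.000
df = 6. Since 8.000 < 16.812, we do not reject H₀.

8.000; do not reject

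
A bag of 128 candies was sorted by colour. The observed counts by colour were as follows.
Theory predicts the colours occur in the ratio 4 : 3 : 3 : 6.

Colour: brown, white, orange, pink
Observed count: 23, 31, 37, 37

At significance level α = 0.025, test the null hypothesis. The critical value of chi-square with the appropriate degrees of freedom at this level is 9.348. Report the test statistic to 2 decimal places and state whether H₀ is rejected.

14.14; reject

Ratio total = 16. Expected counts: 128×4/16 = 32, 128×3/16 = 24, 128×3/16 = 24, 128×6/16 = 48.
brown: (23 − 32)²/32 = 81/32 = 2.531
white: (31 − 24)²/24 = 49/24 = 2.042
orange: (37 − 24)²/24 = 169/24 = 7.042
pink: (37 − 48)²/48 = 121/48 = 2.521
Sum = 14.14
df = 3. Since 14.14 > 9.348, we reject H₀.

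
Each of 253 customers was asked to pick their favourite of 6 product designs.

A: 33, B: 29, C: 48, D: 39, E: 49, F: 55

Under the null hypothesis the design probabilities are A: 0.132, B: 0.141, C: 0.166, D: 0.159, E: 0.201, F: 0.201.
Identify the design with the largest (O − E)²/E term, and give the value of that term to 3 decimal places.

B, 1.248

Expected counts E_i = n·p_i: 253×0.132 = 33.396, 253×0.141 = 35.673, 253×0.166 = 41.998, 253×0.159 = 40.227, 253×0.201 = 50.853, 253×0.201 = 50.853.
χ² = (33−33.396)²/33.396 + (29−35.673)²/35.673 + (48−41.998)²/41.998 + (39−40.227)²/40.227 + (49−50.853)²/50.853 + (55−50.853)²/50.853
   = 0.0047 + 1.2483 + 0.8578 + 0.0374 + 0.0675 + 0.3382
The largest term is for B: 1.248.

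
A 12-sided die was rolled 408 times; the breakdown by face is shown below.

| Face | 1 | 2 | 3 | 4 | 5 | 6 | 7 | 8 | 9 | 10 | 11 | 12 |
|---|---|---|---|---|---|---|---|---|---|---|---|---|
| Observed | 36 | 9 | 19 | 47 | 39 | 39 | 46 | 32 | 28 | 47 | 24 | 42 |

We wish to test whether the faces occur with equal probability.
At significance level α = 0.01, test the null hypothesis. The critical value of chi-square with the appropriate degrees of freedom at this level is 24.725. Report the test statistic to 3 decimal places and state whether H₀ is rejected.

46.765; reject

Expected count for each of the 12 categories: 408/12 = 34.
cat         O        E   (O−E)²/E
1          36       34     0.1176
2           9       34    18.3824
3          19       34     6.6176
4          47       34     4.9706
5          39       34     0.7353
6          39       34     0.7353
7          46       34     4.2353
8          32       34     0.1176
9          28       34     1.0588
10         47       34     4.9706
11         24       34     2.9412
12         42       34     1.8824
Sum = 46.765
df = 11. Since 46.765 > 24.725, we reject H₀.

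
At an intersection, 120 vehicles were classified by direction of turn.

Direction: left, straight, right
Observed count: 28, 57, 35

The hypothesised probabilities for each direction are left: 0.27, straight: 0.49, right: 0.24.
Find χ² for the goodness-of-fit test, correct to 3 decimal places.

1.987

Expected counts E_i = n·p_i: 120×0.27 = 32.4, 120×0.49 = 58.8, 120×0.24 = 28.8.
χ² = (28−32.4)²/32.4 + (57−58.8)²/58.8 + (35−28.8)²/28.8
   = 0.5975 + 0.0551 + 1.3347
Sum = 1.987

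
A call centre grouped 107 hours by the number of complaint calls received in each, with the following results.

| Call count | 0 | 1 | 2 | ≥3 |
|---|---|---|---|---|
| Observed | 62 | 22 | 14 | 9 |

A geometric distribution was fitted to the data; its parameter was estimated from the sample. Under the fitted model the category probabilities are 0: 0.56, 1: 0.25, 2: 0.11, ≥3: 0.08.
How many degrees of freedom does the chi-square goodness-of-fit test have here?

2

There are k = 4 categories and 1 parameter estimated from the data, so df = 4 − 1 − 1 = 2.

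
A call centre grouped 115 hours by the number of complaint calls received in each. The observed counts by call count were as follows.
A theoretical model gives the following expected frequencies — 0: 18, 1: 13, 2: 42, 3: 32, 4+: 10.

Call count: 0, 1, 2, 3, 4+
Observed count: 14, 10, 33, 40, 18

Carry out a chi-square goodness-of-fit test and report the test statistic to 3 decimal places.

0: (14 − 18)²/18 = 16/18 = 0.8889
1: (10 − 13)²/13 = 9/13 = 0.6923
2: (33 − 42)²/42 = 81/42 = 1.9286
3: (40 − 32)²/32 = 64/32 = 2.0000
4+: (18 − 10)²/10 = 64/10 = 6.4000
Sum = 11.910

11.910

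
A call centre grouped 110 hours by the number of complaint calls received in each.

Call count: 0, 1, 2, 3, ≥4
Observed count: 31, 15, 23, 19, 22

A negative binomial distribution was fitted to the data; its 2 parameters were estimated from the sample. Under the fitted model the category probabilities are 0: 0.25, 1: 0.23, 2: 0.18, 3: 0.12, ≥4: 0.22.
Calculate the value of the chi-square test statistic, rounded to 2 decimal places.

7.90

Expected counts E_i = n·p_i: 110×0.25 = 27.5, 110×0.23 = 25.3, 110×0.18 = 19.8, 110×0.12 = 13.2, 110×0.22 = 24.2.
χ² = (31−27.5)²/27.5 + (15−25.3)²/25.3 + (23−19.8)²/19.8 + (19−13.2)²/13.2 + (22−24.2)²/24.2
   = 0.445 + 4.193 + 0.517 + 2.548 + 0.200
Sum = 7.90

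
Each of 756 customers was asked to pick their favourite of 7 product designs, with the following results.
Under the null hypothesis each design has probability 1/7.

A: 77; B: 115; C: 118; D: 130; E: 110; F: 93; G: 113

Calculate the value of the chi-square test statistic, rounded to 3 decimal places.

17.111

Expected count for each of the 7 categories: 756/7 = 108.
χ² = (77−108)²/108 + (115−108)²/108 + (118−108)²/108 + (130−108)²/108 + (110−108)²/108 + (93−108)²/108 + (113−108)²/108
   = 8.8981 + 0.4537 + 0.9259 + 4.4815 + 0.0370 + 2.0833 + 0.2315
Sum = 17.111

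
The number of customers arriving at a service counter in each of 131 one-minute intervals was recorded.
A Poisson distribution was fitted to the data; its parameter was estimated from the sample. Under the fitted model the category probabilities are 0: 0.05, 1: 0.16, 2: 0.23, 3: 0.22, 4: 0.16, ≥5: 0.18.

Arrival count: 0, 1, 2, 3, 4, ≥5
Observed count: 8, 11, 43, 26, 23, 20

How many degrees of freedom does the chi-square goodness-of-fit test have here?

4

There are k = 6 categories and 1 parameter estimated from the data, so df = 6 − 1 − 1 = 4.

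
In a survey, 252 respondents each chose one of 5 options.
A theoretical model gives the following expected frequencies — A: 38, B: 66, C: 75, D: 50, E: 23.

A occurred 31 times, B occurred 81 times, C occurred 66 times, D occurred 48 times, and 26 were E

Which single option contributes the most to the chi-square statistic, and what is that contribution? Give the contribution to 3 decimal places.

B, 3.409

A: (31 − 38)²/38 = 49/38 = 1.2895
B: (81 − 66)²/66 = 225/66 = 3.4091
C: (66 − 75)²/75 = 81/75 = 1.0800
D: (48 − 50)²/50 = 4/50 = 0.0800
E: (26 − 23)²/23 = 9/23 = 0.3913
The largest term is for B: 3.409.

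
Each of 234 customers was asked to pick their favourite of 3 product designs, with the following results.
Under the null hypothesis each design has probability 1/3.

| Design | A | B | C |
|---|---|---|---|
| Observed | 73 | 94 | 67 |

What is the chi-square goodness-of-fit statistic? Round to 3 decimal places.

Under H₀ each category has probability 1/3, so each expected count is 234/3 = 78.
A: (73 − 78)²/78 = 25/78 = 0.3205
B: (94 − 78)²/78 = 256/78 = 3.2821
C: (67 − 78)²/78 = 121/78 = 1.5513
Sum = 5.154

5.154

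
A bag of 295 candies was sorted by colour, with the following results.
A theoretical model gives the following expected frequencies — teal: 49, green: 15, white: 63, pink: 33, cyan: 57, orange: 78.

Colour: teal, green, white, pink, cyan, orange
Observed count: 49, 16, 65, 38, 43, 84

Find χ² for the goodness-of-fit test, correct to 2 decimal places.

4.79

teal: (49 − 49)²/49 = 0/49 = 0.000
green: (16 − 15)²/15 = 1/15 = 0.067
white: (65 − 63)²/63 = 4/63 = 0.063
pink: (38 − 33)²/33 = 25/33 = 0.758
cyan: (43 − 57)²/57 = 196/57 = 3.439
orange: (84 − 78)²/78 = 36/78 = 0.462
Sum = 4.79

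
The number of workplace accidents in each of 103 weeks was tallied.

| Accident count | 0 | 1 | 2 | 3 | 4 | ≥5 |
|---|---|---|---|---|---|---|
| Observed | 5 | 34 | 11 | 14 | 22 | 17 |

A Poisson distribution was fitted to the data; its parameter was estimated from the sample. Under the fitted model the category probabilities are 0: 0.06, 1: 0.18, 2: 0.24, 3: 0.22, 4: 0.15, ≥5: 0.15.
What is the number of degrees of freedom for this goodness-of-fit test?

There are k = 6 categories and 1 parameter estimated from the data, so df = 6 − 1 − 1 = 4.

4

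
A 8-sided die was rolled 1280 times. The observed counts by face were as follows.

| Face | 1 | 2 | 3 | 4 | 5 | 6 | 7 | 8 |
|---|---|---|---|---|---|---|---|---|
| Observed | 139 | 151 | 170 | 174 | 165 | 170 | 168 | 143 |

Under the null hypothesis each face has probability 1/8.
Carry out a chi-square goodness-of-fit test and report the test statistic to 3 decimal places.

Under H₀ each category has probability 1/8, so each expected count is 1280/8 = 160.
χ² = (139−160)²/160 + (151−160)²/160 + (170−160)²/160 + (174−160)²/160 + (165−160)²/160 + (170−160)²/160 + (168−160)²/160 + (143−160)²/160
   = 2.7563 + 0.5063 + 0.6250 + 1.2250 + 0.1563 + 0.6250 + 0.4000 + 1.8063
Sum = 8.100

8.100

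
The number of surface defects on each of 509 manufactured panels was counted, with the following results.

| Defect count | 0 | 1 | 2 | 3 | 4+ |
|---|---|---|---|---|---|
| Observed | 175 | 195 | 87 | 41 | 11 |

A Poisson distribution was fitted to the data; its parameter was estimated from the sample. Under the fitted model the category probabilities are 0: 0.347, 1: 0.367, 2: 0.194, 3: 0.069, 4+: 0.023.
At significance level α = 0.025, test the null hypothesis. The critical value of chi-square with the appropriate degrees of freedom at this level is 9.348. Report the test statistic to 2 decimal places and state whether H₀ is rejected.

Expected counts E_i = n·p_i: 509×0.347 = 176.623, 509×0.367 = 186.803, 509×0.194 = 98.746, 509×0.069 = 35.121, 509×0.023 = 11.707.
0: (175 − 176.623)²/176.623 = 2.634129/176.623 = 0.015
1: (195 − 186.803)²/186.803 = 67.190809/186.803 = 0.360
2: (87 − 98.746)²/98.746 = 137.968516/98.746 = 1.397
3: (41 − 35.121)²/35.121 = 34.562641/35.121 = 0.984
4+: (11 − 11.707)²/11.707 = 0.499849/11.707 = 0.043
Sum = 2.80
df = 3. Since 2.80 < 9.348, we do not reject H₀.

2.80; do not reject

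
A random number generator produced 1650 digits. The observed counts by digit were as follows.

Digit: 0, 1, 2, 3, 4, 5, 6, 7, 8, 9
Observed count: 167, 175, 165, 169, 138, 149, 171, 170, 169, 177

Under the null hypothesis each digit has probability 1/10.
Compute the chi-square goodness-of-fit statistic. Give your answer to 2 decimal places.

Under H₀ each category has probability 1/10, so each expected count is 1650/10 = 165.
χ² = (167−165)²/165 + (175−165)²/165 + (165−165)²/165 + (169−165)²/165 + (138−165)²/165 + (149−165)²/165 + (171−165)²/165 + (170−165)²/165 + (169−165)²/165 + (177−165)²/165
   = 0.024 + 0.606 + 0.000 + 0.097 + 4.418 + 1.552 + 0.218 + 0.152 + 0.097 + 0.873
Sum = 8.04

8.04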